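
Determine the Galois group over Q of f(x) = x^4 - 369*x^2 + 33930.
Gal(K/Q) = V_4 (Klein four-group, Z/2Z × Z/2Z)

f factors as (x^2 - 174)(x^2 - 195), so the splitting field is K = Q(sqrt(174), sqrt(195)). The elements 174, 195, 33930 are all non-squares in Q, so sqrt(174) and sqrt(195) generate independent quadratic extensions. Thus [K:Q] = 4 and Gal(K/Q) is generated by the two order-2 automorphisms sqrt(174) ↦ -sqrt(174) and sqrt(195) ↦ -sqrt(195), giving V_4.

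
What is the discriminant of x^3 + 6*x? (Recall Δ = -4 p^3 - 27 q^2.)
Δ = -864

For a depressed cubic x^3 + p x + q the discriminant is Δ = -4 p^3 - 27 q^2 = -4*(6)^3 - 27*(0)^2 = -864 - 0 = -864.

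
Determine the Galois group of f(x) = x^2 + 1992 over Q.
Gal(K/Q) = Z/2Z (cyclic of order 2)

x^2 + 1992 is irreducible over Q since -1992 is not a rational square. The splitting field Q(sqrt(-1992)) has degree 2 over Q, and its unique nontrivial automorphism is sqrt(-1992) ↦ -sqrt(-1992). Hence Gal(Q(sqrt(-1992))/Q) = Z/2Z.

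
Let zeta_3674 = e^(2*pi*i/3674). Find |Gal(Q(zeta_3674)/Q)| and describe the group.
|Gal(Q(zeta_3674)/Q)| = phi(3674) = 1660; group ≅ (Z/3674Z)^* ≅ Z/10Z × Z/166Z

The n-th cyclotomic polynomial Φ_3674(x) is the minimal polynomial of zeta_3674 over Q and has degree phi(3674) = 1660. So Q(zeta_3674) is a degree-1660 Galois extension with Galois group (Z/3674Z)^*. By CRT, (Z/3674Z)^* ≅ (Z/2Z)^* × (Z/11Z)^* × (Z/167Z)^*. Each prime-power unit group is (Z/2Z)^* ≅ trivial group (order 1); (Z/11Z)^* ≅ Z/10Z; (Z/167Z)^* ≅ Z/166Z. Hence Gal(Q(zeta_3674)/Q) ≅ Z/10Z × Z/166Z.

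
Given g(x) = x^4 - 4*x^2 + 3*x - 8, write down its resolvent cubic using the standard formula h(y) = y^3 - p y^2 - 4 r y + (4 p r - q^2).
h(y) = y^3 + 4*y^2 + 32*y + 119

Identify coefficients: p = -4, q = 3, r = -8.
Plug into h(y) = y^3 - p y^2 - 4 r y + (4 p r - q^2):
  h(y) = y^3 - (-4) y^2 - 4*(-8) y + (4*(-4)*(-8) - (3)^2)
       = y^3 + (4) y^2 + (32) y + (119).
Simplifying: h(y) = y^3 + 4*y^2 + 32*y + 119.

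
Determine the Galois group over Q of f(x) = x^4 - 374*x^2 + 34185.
Gal(K/Q) = V_4 (Klein four-group, Z/2Z × Z/2Z)

f factors as (x^2 - 159)(x^2 - 215), so the splitting field is K = Q(sqrt(159), sqrt(215)). The elements 159, 215, 34185 are all non-squares in Q, so sqrt(159) and sqrt(215) generate independent quadratic extensions. Thus [K:Q] = 4 and Gal(K/Q) is generated by the two order-2 automorphisms sqrt(159) ↦ -sqrt(159) and sqrt(215) ↦ -sqrt(215), giving V_4.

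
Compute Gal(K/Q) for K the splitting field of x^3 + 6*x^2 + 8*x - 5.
Gal(K/Q) = S_3 (symmetric group of order 6)

Compute the discriminant of x^3 + (6)*x^2 + (8)*x + (-5): Δ = -419. Since Δ is not a rational square, the Galois group is not contained in A_3; it must be the full S_3 (irreducibility of the cubic rules out anything smaller).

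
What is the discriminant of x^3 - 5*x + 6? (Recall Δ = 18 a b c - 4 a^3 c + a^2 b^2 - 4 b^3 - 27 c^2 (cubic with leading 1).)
Δ = -472

For x^3 + a x^2 + b x + c the discriminant is Δ = 18 a b c - 4 a^3 c + a^2 b^2 - 4 b^3 - 27 c^2.
Plug a = 0, b = -5, c = 6:
  18*(0)*(-5)*(6) - 4*(0)^3*(6) + (0)^2*(-5)^2 - 4*(-5)^3 - 27*(6)^2
  = 0 + (0) + 0 + (500) + (-972)
  = -472.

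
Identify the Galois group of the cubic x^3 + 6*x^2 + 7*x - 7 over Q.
Gal(K/Q) = S_3 (symmetric group of order 6)

Compute the discriminant of x^3 + (6)*x^2 + (7)*x + (-7): Δ = -175. Since Δ is not a rational square, the Galois group is not contained in A_3; it must be the full S_3 (irreducibility of the cubic rules out anything smaller).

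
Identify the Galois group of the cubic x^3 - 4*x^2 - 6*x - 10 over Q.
Gal(K/Q) = S_3 (symmetric group of order 6)

Compute the discriminant of x^3 + (-4)*x^2 + (-6)*x + (-10): Δ = -8140. Since Δ is not a rational square, the Galois group is not contained in A_3; it must be the full S_3 (irreducibility of the cubic rules out anything smaller).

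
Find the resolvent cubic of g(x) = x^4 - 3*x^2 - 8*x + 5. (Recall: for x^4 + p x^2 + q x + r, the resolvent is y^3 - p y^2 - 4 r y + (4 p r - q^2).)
h(y) = y^3 + 3*y^2 - 20*y - 124

Identify coefficients: p = -3, q = -8, r = 5.
Plug into h(y) = y^3 - p y^2 - 4 r y + (4 p r - q^2):
  h(y) = y^3 - (-3) y^2 - 4*(5) y + (4*(-3)*(5) - (-8)^2)
       = y^3 + (3) y^2 + (-20) y + (-124).
Simplifying: h(y) = y^3 + 3*y^2 - 20*y - 124.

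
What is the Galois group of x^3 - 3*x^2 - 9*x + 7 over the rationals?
Gal(K/Q) = S_3 (symmetric group of order 6)

Compute the discriminant of x^3 + (-3)*x^2 + (-9)*x + (7): Δ = 6480. Since Δ is not a rational square, the Galois group is not contained in A_3; it must be the full S_3 (irreducibility of the cubic rules out anything smaller).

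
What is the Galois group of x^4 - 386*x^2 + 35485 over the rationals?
Gal(K/Q) = V_4 (Klein four-group, Z/2Z × Z/2Z)

f factors as (x^2 - 151)(x^2 - 235), so the splitting field is K = Q(sqrt(151), sqrt(235)). The elements 151, 235, 35485 are all non-squares in Q, so sqrt(151) and sqrt(235) generate independent quadratic extensions. Thus [K:Q] = 4 and Gal(K/Q) is generated by the two order-2 automorphisms sqrt(151) ↦ -sqrt(151) and sqrt(235) ↦ -sqrt(235), giving V_4.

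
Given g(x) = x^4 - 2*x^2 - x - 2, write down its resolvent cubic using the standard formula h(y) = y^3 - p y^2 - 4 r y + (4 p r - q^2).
h(y) = y^3 + 2*y^2 + 8*y + 15

Identify coefficients: p = -2, q = -1, r = -2.
Plug into h(y) = y^3 - p y^2 - 4 r y + (4 p r - q^2):
  h(y) = y^3 - (-2) y^2 - 4*(-2) y + (4*(-2)*(-2) - (-1)^2)
       = y^3 + (2) y^2 + (8) y + (15).
Simplifying: h(y) = y^3 + 2*y^2 + 8*y + 15.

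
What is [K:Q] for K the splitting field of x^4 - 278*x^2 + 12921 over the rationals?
[K:Q] = 4

f factors as (x^2 - 219)(x^2 - 59); the splitting field is K = Q(sqrt(219), sqrt(59)). Since 219, 59, and 12921 are all non-squares in Q, the three subfields Q(sqrt(219)), Q(sqrt(59)), Q(sqrt(12921)) are distinct degree-2 extensions, so [K:Q] = 4 (Klein four Galois group).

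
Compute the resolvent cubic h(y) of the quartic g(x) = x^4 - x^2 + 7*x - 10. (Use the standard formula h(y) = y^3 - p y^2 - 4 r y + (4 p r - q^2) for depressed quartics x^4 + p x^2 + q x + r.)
h(y) = y^3 + y^2 + 40*y - 9

Identify coefficients: p = -1, q = 7, r = -10.
Plug into h(y) = y^3 - p y^2 - 4 r y + (4 p r - q^2):
  h(y) = y^3 - (-1) y^2 - 4*(-10) y + (4*(-1)*(-10) - (7)^2)
       = y^3 + (1) y^2 + (40) y + (-9).
Simplifying: h(y) = y^3 + y^2 + 40*y - 9.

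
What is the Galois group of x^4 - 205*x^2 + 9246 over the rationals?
Gal(K/Q) = V_4 (Klein four-group, Z/2Z × Z/2Z)

f factors as (x^2 - 138)(x^2 - 67), so the splitting field is K = Q(sqrt(138), sqrt(67)). The elements 138, 67, 9246 are all non-squares in Q, so sqrt(138) and sqrt(67) generate independent quadratic extensions. Thus [K:Q] = 4 and Gal(K/Q) is generated by the two order-2 automorphisms sqrt(138) ↦ -sqrt(138) and sqrt(67) ↦ -sqrt(67), giving V_4.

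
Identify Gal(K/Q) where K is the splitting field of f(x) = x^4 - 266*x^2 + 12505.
Gal(K/Q) = V_4 (Klein four-group, Z/2Z × Z/2Z)

f factors as (x^2 - 205)(x^2 - 61), so the splitting field is K = Q(sqrt(205), sqrt(61)). The elements 205, 61, 12505 are all non-squares in Q, so sqrt(205) and sqrt(61) generate independent quadratic extensions. Thus [K:Q] = 4 and Gal(K/Q) is generated by the two order-2 automorphisms sqrt(205) ↦ -sqrt(205) and sqrt(61) ↦ -sqrt(61), giving V_4.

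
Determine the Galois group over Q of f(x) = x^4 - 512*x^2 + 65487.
Gal(K/Q) = V_4 (Klein four-group, Z/2Z × Z/2Z)

f factors as (x^2 - 263)(x^2 - 249), so the splitting field is K = Q(sqrt(263), sqrt(249)). The elements 263, 249, 65487 are all non-squares in Q, so sqrt(263) and sqrt(249) generate independent quadratic extensions. Thus [K:Q] = 4 and Gal(K/Q) is generated by the two order-2 automorphisms sqrt(263) ↦ -sqrt(263) and sqrt(249) ↦ -sqrt(249), giving V_4.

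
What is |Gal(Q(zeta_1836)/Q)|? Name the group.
|Gal(Q(zeta_1836)/Q)| = phi(1836) = 576; group ≅ (Z/1836Z)^* ≅ Z/2Z × Z/16Z × Z/18Z

The n-th cyclotomic polynomial Φ_1836(x) is the minimal polynomial of zeta_1836 over Q and has degree phi(1836) = 576. So Q(zeta_1836) is a degree-576 Galois extension with Galois group (Z/1836Z)^*. By CRT, (Z/1836Z)^* ≅ (Z/4Z)^* × (Z/27Z)^* × (Z/17Z)^*. Each prime-power unit group is (Z/4Z)^* ≅ Z/2Z; (Z/27Z)^* ≅ Z/18Z; (Z/17Z)^* ≅ Z/16Z. Hence Gal(Q(zeta_1836)/Q) ≅ Z/2Z × Z/16Z × Z/18Z.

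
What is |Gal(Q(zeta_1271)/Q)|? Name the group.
|Gal(Q(zeta_1271)/Q)| = phi(1271) = 1200; group ≅ (Z/1271Z)^* ≅ Z/30Z × Z/40Z

The n-th cyclotomic polynomial Φ_1271(x) is the minimal polynomial of zeta_1271 over Q and has degree phi(1271) = 1200. So Q(zeta_1271) is a degree-1200 Galois extension with Galois group (Z/1271Z)^*. By CRT, (Z/1271Z)^* ≅ (Z/31Z)^* × (Z/41Z)^*. Each prime-power unit group is (Z/31Z)^* ≅ Z/30Z; (Z/41Z)^* ≅ Z/40Z. Hence Gal(Q(zeta_1271)/Q) ≅ Z/30Z × Z/40Z.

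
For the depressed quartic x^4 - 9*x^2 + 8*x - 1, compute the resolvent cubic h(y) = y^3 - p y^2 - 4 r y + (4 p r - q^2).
h(y) = y^3 + 9*y^2 + 4*y - 28

Identify coefficients: p = -9, q = 8, r = -1.
Plug into h(y) = y^3 - p y^2 - 4 r y + (4 p r - q^2):
  h(y) = y^3 - (-9) y^2 - 4*(-1) y + (4*(-9)*(-1) - (8)^2)
       = y^3 + (9) y^2 + (4) y + (-28).
Simplifying: h(y) = y^3 + 9*y^2 + 4*y - 28.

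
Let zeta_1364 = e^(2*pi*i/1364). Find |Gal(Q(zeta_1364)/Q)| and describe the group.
|Gal(Q(zeta_1364)/Q)| = phi(1364) = 600; group ≅ (Z/1364Z)^* ≅ Z/2Z × Z/10Z × Z/30Z

The n-th cyclotomic polynomial Φ_1364(x) is the minimal polynomial of zeta_1364 over Q and has degree phi(1364) = 600. So Q(zeta_1364) is a degree-600 Galois extension with Galois group (Z/1364Z)^*. By CRT, (Z/1364Z)^* ≅ (Z/4Z)^* × (Z/11Z)^* × (Z/31Z)^*. Each prime-power unit group is (Z/4Z)^* ≅ Z/2Z; (Z/11Z)^* ≅ Z/10Z; (Z/31Z)^* ≅ Z/30Z. Hence Gal(Q(zeta_1364)/Q) ≅ Z/2Z × Z/10Z × Z/30Z.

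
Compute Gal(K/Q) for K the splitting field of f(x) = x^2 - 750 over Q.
Gal(K/Q) = Z/2Z (cyclic of order 2)

x^2 - 750 is irreducible over Q since 750 is not a rational square. The splitting field Q(sqrt(750)) has degree 2 over Q, and its unique nontrivial automorphism is sqrt(750) ↦ -sqrt(750). Hence Gal(Q(sqrt(750))/Q) = Z/2Z.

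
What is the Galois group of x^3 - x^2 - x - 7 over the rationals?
Gal(K/Q) = S_3 (symmetric group of order 6)

Compute the discriminant of x^3 + (-1)*x^2 + (-1)*x + (-7): Δ = -1472. Since Δ is not a rational square, the Galois group is not contained in A_3; it must be the full S_3 (irreducibility of the cubic rules out anything smaller).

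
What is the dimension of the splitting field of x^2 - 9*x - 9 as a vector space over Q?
[K:Q] = 2

The discriminant of x^2 + (-9)*x + (-9) is b^2 - 4c = 81 - (-36) = 117. Since 117 is not a perfect square in Q, the polynomial is irreducible over Q. Its two roots generate a degree-2 extension, so [K:Q] = 2.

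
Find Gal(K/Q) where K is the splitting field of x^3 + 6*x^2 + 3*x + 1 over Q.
Gal(K/Q) = S_3 (symmetric group of order 6)

Compute the discriminant of x^3 + (6)*x^2 + (3)*x + (1): Δ = -351. Since Δ is not a rational square, the Galois group is not contained in A_3; it must be the full S_3 (irreducibility of the cubic rules out anything smaller).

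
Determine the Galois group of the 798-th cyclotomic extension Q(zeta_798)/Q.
|Gal(Q(zeta_798)/Q)| = phi(798) = 216; group ≅ (Z/798Z)^* ≅ Z/2Z × Z/6Z × Z/18Z

The n-th cyclotomic polynomial Φ_798(x) is the minimal polynomial of zeta_798 over Q and has degree phi(798) = 216. So Q(zeta_798) is a degree-216 Galois extension with Galois group (Z/798Z)^*. By CRT, (Z/798Z)^* ≅ (Z/2Z)^* × (Z/3Z)^* × (Z/7Z)^* × (Z/19Z)^*. Each prime-power unit group is (Z/2Z)^* ≅ trivial group (order 1); (Z/3Z)^* ≅ Z/2Z; (Z/7Z)^* ≅ Z/6Z; (Z/19Z)^* ≅ Z/18Z. Hence Gal(Q(zeta_798)/Q) ≅ Z/2Z × Z/6Z × Z/18Z.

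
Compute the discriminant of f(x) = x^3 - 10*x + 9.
Δ = 1813

For a depressed cubic x^3 + p x + q the discriminant is Δ = -4 p^3 - 27 q^2 = -4*(-10)^3 - 27*(9)^2 = 4000 - 2187 = 1813.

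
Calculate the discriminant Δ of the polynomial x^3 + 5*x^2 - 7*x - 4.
Δ = 6685

For x^3 + a x^2 + b x + c the discriminant is Δ = 18 a b c - 4 a^3 c + a^2 b^2 - 4 b^3 - 27 c^2.
Plug a = 5, b = -7, c = -4:
  18*(5)*(-7)*(-4) - 4*(5)^3*(-4) + (5)^2*(-7)^2 - 4*(-7)^3 - 27*(-4)^2
  = 2520 + (2000) + 1225 + (1372) + (-432)
  = 6685.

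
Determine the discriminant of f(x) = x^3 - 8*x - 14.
Δ = -3244

For a depressed cubic x^3 + p x + q the discriminant is Δ = -4 p^3 - 27 q^2 = -4*(-8)^3 - 27*(-14)^2 = 2048 - 5292 = -3244.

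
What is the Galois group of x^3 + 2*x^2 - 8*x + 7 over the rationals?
Gal(K/Q) = S_3 (symmetric group of order 6)

Compute the discriminant of x^3 + (2)*x^2 + (-8)*x + (7): Δ = -1259. Since Δ is not a rational square, the Galois group is not contained in A_3; it must be the full S_3 (irreducibility of the cubic rules out anything smaller).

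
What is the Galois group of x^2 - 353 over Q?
Gal(K/Q) = Z/2Z (cyclic of order 2)

x^2 - 353 is irreducible over Q since 353 is not a rational square. The splitting field Q(sqrt(353)) has degree 2 over Q, and its unique nontrivial automorphism is sqrt(353) ↦ -sqrt(353). Hence Gal(Q(sqrt(353))/Q) = Z/2Z.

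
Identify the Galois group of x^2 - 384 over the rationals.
Gal(K/Q) = Z/2Z (cyclic of order 2)

x^2 - 384 is irreducible over Q since 384 is not a rational square. The splitting field Q(sqrt(384)) has degree 2 over Q, and its unique nontrivial automorphism is sqrt(384) ↦ -sqrt(384). Hence Gal(Q(sqrt(384))/Q) = Z/2Z.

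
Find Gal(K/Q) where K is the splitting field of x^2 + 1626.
Gal(K/Q) = Z/2Z (cyclic of order 2)

x^2 + 1626 is irreducible over Q since -1626 is not a rational square. The splitting field Q(sqrt(-1626)) has degree 2 over Q, and its unique nontrivial automorphism is sqrt(-1626) ↦ -sqrt(-1626). Hence Gal(Q(sqrt(-1626))/Q) = Z/2Z.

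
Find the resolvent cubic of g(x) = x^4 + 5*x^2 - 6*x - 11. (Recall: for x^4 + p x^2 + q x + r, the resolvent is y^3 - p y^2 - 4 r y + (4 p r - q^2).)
h(y) = y^3 - 5*y^2 + 44*y - 256

Identify coefficients: p = 5, q = -6, r = -11.
Plug into h(y) = y^3 - p y^2 - 4 r y + (4 p r - q^2):
  h(y) = y^3 - (5) y^2 - 4*(-11) y + (4*(5)*(-11) - (-6)^2)
       = y^3 + (-5) y^2 + (44) y + (-256).
Simplifying: h(y) = y^3 - 5*y^2 + 44*y - 256.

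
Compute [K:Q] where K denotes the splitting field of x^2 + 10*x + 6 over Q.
[K:Q] = 2

The discriminant of x^2 + (10)*x + (6) is b^2 - 4c = 100 - (24) = 76. Since 76 is not a perfect square in Q, the polynomial is irreducible over Q. Its two roots generate a degree-2 extension, so [K:Q] = 2.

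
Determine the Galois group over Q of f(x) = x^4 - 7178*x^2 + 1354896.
Gal(K/Q) = Z/2Z (cyclic of order 2)

f factors as (x^2 - 6984)(x^2 - 194), so the splitting field is K = Q(sqrt(6984), sqrt(194)). The squarefree part of 6984 is 194 and the squarefree part of 194 is also 194, so sqrt(6984) and sqrt(194) are both rational multiples of sqrt(194). Hence Q(sqrt(6984)) = Q(sqrt(194)) = Q(sqrt(194)), and the splitting field collapses to a single degree-2 extension with Galois group Z/2Z.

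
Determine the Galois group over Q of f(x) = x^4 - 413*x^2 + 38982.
Gal(K/Q) = V_4 (Klein four-group, Z/2Z × Z/2Z)

f factors as (x^2 - 146)(x^2 - 267), so the splitting field is K = Q(sqrt(146), sqrt(267)). The elements 146, 267, 38982 are all non-squares in Q, so sqrt(146) and sqrt(267) generate independent quadratic extensions. Thus [K:Q] = 4 and Gal(K/Q) is generated by the two order-2 automorphisms sqrt(146) ↦ -sqrt(146) and sqrt(267) ↦ -sqrt(267), giving V_4.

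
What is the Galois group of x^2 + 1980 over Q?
Gal(K/Q) = Z/2Z (cyclic of order 2)

x^2 + 1980 is irreducible over Q since -1980 is not a rational square. The splitting field Q(sqrt(-1980)) has degree 2 over Q, and its unique nontrivial automorphism is sqrt(-1980) ↦ -sqrt(-1980). Hence Gal(Q(sqrt(-1980))/Q) = Z/2Z.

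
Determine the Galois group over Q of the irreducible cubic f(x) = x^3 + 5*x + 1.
Gal(K/Q) = S_3 (symmetric group of order 6)

Compute the discriminant of x^3 + (0)*x^2 + (5)*x + (1): Δ = -527. Since Δ is not a rational square, the Galois group is not contained in A_3; it must be the full S_3 (irreducibility of the cubic rules out anything smaller).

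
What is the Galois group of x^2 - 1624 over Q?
Gal(K/Q) = Z/2Z (cyclic of order 2)

x^2 - 1624 is irreducible over Q since 1624 is not a rational square. The splitting field Q(sqrt(1624)) has degree 2 over Q, and its unique nontrivial automorphism is sqrt(1624) ↦ -sqrt(1624). Hence Gal(Q(sqrt(1624))/Q) = Z/2Z.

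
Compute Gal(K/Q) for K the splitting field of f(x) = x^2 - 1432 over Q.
Gal(K/Q) = Z/2Z (cyclic of order 2)

x^2 - 1432 is irreducible over Q since 1432 is not a rational square. The splitting field Q(sqrt(1432)) has degree 2 over Q, and its unique nontrivial automorphism is sqrt(1432) ↦ -sqrt(1432). Hence Gal(Q(sqrt(1432))/Q) = Z/2Z.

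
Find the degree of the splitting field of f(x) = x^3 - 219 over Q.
[K:Q] = 6

x^3 - 219 has one real root r = 219^(1/3) and two complex roots r*zeta_3, r*zeta_3^2 where zeta_3 = e^(2*pi*i/3). The splitting field is Q(r, zeta_3). [Q(r):Q] = 3 and [Q(zeta_3):Q] = 2 with gcd = 1, so [Q(r, zeta_3):Q] = 3 * 2 = 6.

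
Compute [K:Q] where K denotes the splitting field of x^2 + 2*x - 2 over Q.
[K:Q] = 2

The discriminant of x^2 + (2)*x + (-2) is b^2 - 4c = 4 - (-8) = 12. Since 12 is not a perfect square in Q, the polynomial is irreducible over Q. Its two roots generate a degree-2 extension, so [K:Q] = 2.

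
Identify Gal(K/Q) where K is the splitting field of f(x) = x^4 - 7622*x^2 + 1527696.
Gal(K/Q) = Z/2Z (cyclic of order 2)

f factors as (x^2 - 7416)(x^2 - 206), so the splitting field is K = Q(sqrt(7416), sqrt(206)). The squarefree part of 7416 is 206 and the squarefree part of 206 is also 206, so sqrt(7416) and sqrt(206) are both rational multiples of sqrt(206). Hence Q(sqrt(7416)) = Q(sqrt(206)) = Q(sqrt(206)), and the splitting field collapses to a single degree-2 extension with Galois group Z/2Z.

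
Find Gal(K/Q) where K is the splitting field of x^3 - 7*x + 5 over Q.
Gal(K/Q) = S_3 (symmetric group of order 6)

Compute the discriminant of x^3 + (0)*x^2 + (-7)*x + (5): Δ = 697. Since Δ is not a rational square, the Galois group is not contained in A_3; it must be the full S_3 (irreducibility of the cubic rules out anything smaller).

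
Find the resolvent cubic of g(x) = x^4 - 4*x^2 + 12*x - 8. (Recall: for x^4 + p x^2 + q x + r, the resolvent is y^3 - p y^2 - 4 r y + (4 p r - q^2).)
h(y) = y^3 + 4*y^2 + 32*y - 16

Identify coefficients: p = -4, q = 12, r = -8.
Plug into h(y) = y^3 - p y^2 - 4 r y + (4 p r - q^2):
  h(y) = y^3 - (-4) y^2 - 4*(-8) y + (4*(-4)*(-8) - (12)^2)
       = y^3 + (4) y^2 + (32) y + (-16).
Simplifying: h(y) = y^3 + 4*y^2 + 32*y - 16.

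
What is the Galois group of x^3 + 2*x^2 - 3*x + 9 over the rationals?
Gal(K/Q) = S_3 (symmetric group of order 6)

Compute the discriminant of x^3 + (2)*x^2 + (-3)*x + (9): Δ = -3303. Since Δ is not a rational square, the Galois group is not contained in A_3; it must be the full S_3 (irreducibility of the cubic rules out anything smaller).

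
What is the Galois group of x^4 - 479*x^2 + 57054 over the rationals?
Gal(K/Q) = V_4 (Klein four-group, Z/2Z × Z/2Z)

f factors as (x^2 - 222)(x^2 - 257), so the splitting field is K = Q(sqrt(222), sqrt(257)). The elements 222, 257, 57054 are all non-squares in Q, so sqrt(222) and sqrt(257) generate independent quadratic extensions. Thus [K:Q] = 4 and Gal(K/Q) is generated by the two order-2 automorphisms sqrt(222) ↦ -sqrt(222) and sqrt(257) ↦ -sqrt(257), giving V_4.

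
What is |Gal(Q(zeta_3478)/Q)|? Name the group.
|Gal(Q(zeta_3478)/Q)| = phi(3478) = 1656; group ≅ (Z/3478Z)^* ≅ Z/36Z × Z/46Z

The n-th cyclotomic polynomial Φ_3478(x) is the minimal polynomial of zeta_3478 over Q and has degree phi(3478) = 1656. So Q(zeta_3478) is a degree-1656 Galois extension with Galois group (Z/3478Z)^*. By CRT, (Z/3478Z)^* ≅ (Z/2Z)^* × (Z/37Z)^* × (Z/47Z)^*. Each prime-power unit group is (Z/2Z)^* ≅ trivial group (order 1); (Z/37Z)^* ≅ Z/36Z; (Z/47Z)^* ≅ Z/46Z. Hence Gal(Q(zeta_3478)/Q) ≅ Z/36Z × Z/46Z.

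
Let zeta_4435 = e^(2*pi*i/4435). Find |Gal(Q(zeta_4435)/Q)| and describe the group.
|Gal(Q(zeta_4435)/Q)| = phi(4435) = 3544; group ≅ (Z/4435Z)^* ≅ Z/4Z × Z/886Z

The n-th cyclotomic polynomial Φ_4435(x) is the minimal polynomial of zeta_4435 over Q and has degree phi(4435) = 3544. So Q(zeta_4435) is a degree-3544 Galois extension with Galois group (Z/4435Z)^*. By CRT, (Z/4435Z)^* ≅ (Z/5Z)^* × (Z/887Z)^*. Each prime-power unit group is (Z/5Z)^* ≅ Z/4Z; (Z/887Z)^* ≅ Z/886Z. Hence Gal(Q(zeta_4435)/Q) ≅ Z/4Z × Z/886Z.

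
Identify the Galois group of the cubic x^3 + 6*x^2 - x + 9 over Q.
Gal(K/Q) = S_3 (symmetric group of order 6)

Compute the discriminant of x^3 + (6)*x^2 + (-1)*x + (9): Δ = -10895. Since Δ is not a rational square, the Galois group is not contained in A_3; it must be the full S_3 (irreducibility of the cubic rules out anything smaller).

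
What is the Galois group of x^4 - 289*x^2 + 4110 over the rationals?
Gal(K/Q) = V_4 (Klein four-group, Z/2Z × Z/2Z)

f factors as (x^2 - 15)(x^2 - 274), so the splitting field is K = Q(sqrt(15), sqrt(274)). The elements 15, 274, 4110 are all non-squares in Q, so sqrt(15) and sqrt(274) generate independent quadratic extensions. Thus [K:Q] = 4 and Gal(K/Q) is generated by the two order-2 automorphisms sqrt(15) ↦ -sqrt(15) and sqrt(274) ↦ -sqrt(274), giving V_4.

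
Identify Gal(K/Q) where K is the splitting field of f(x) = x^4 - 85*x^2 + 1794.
Gal(K/Q) = V_4 (Klein four-group, Z/2Z × Z/2Z)

f factors as (x^2 - 46)(x^2 - 39), so the splitting field is K = Q(sqrt(46), sqrt(39)). The elements 46, 39, 1794 are all non-squares in Q, so sqrt(46) and sqrt(39) generate independent quadratic extensions. Thus [K:Q] = 4 and Gal(K/Q) is generated by the two order-2 automorphisms sqrt(46) ↦ -sqrt(46) and sqrt(39) ↦ -sqrt(39), giving V_4.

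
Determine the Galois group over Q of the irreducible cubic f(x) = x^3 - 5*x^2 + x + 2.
Gal(K/Q) = S_3 (symmetric group of order 6)

Compute the discriminant of x^3 + (-5)*x^2 + (1)*x + (2): Δ = 733. Since Δ is not a rational square, the Galois group is not contained in A_3; it must be the full S_3 (irreducibility of the cubic rules out anything smaller).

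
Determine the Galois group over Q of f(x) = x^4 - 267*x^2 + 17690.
Gal(K/Q) = V_4 (Klein four-group, Z/2Z × Z/2Z)

f factors as (x^2 - 145)(x^2 - 122), so the splitting field is K = Q(sqrt(145), sqrt(122)). The elements 145, 122, 17690 are all non-squares in Q, so sqrt(145) and sqrt(122) generate independent quadratic extensions. Thus [K:Q] = 4 and Gal(K/Q) is generated by the two order-2 automorphisms sqrt(145) ↦ -sqrt(145) and sqrt(122) ↦ -sqrt(122), giving V_4.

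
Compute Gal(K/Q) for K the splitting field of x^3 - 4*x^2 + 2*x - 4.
Gal(K/Q) = S_3 (symmetric group of order 6)

Compute the discriminant of x^3 + (-4)*x^2 + (2)*x + (-4): Δ = -848. Since Δ is not a rational square, the Galois group is not contained in A_3; it must be the full S_3 (irreducibility of the cubic rules out anything smaller).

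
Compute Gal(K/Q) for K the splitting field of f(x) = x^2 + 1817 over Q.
Gal(K/Q) = Z/2Z (cyclic of order 2)

x^2 + 1817 is irreducible over Q since -1817 is not a rational square. The splitting field Q(sqrt(-1817)) has degree 2 over Q, and its unique nontrivial automorphism is sqrt(-1817) ↦ -sqrt(-1817). Hence Gal(Q(sqrt(-1817))/Q) = Z/2Z.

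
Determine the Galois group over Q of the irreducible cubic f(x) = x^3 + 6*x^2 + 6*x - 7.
Gal(K/Q) = S_3 (symmetric group of order 6)

Compute the discriminant of x^3 + (6)*x^2 + (6)*x + (-7): Δ = 621. Since Δ is not a rational square, the Galois group is not contained in A_3; it must be the full S_3 (irreducibility of the cubic rules out anything smaller).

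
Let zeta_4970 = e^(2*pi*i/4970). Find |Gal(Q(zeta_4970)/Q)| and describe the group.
|Gal(Q(zeta_4970)/Q)| = phi(4970) = 1680; group ≅ (Z/4970Z)^* ≅ Z/4Z × Z/6Z × Z/70Z

The n-th cyclotomic polynomial Φ_4970(x) is the minimal polynomial of zeta_4970 over Q and has degree phi(4970) = 1680. So Q(zeta_4970) is a degree-1680 Galois extension with Galois group (Z/4970Z)^*. By CRT, (Z/4970Z)^* ≅ (Z/2Z)^* × (Z/5Z)^* × (Z/7Z)^* × (Z/71Z)^*. Each prime-power unit group is (Z/2Z)^* ≅ trivial group (order 1); (Z/5Z)^* ≅ Z/4Z; (Z/7Z)^* ≅ Z/6Z; (Z/71Z)^* ≅ Z/70Z. Hence Gal(Q(zeta_4970)/Q) ≅ Z/4Z × Z/6Z × Z/70Z.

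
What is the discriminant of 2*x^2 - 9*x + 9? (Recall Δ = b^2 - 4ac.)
Δ = 9

For a quadratic a x^2 + b x + c the discriminant is Δ = b^2 - 4ac = (-9)^2 - 4*(2)*(9) = 81 - (72) = 9.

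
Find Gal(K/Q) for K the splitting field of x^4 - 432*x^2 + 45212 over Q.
Gal(K/Q) = V_4 (Klein four-group, Z/2Z × Z/2Z)

f factors as (x^2 - 254)(x^2 - 178), so the splitting field is K = Q(sqrt(254), sqrt(178)). The elements 254, 178, 45212 are all non-squares in Q, so sqrt(254) and sqrt(178) generate independent quadratic extensions. Thus [K:Q] = 4 and Gal(K/Q) is generated by the two order-2 automorphisms sqrt(254) ↦ -sqrt(254) and sqrt(178) ↦ -sqrt(178), giving V_4.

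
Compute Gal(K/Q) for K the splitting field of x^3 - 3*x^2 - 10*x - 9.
Gal(K/Q) = S_3 (symmetric group of order 6)

Compute the discriminant of x^3 + (-3)*x^2 + (-10)*x + (-9): Δ = -3119. Since Δ is not a rational square, the Galois group is not contained in A_3; it must be the full S_3 (irreducibility of the cubic rules out anything smaller).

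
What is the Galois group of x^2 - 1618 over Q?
Gal(K/Q) = Z/2Z (cyclic of order 2)

x^2 - 1618 is irreducible over Q since 1618 is not a rational square. The splitting field Q(sqrt(1618)) has degree 2 over Q, and its unique nontrivial automorphism is sqrt(1618) ↦ -sqrt(1618). Hence Gal(Q(sqrt(1618))/Q) = Z/2Z.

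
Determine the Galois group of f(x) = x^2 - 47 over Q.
Gal(K/Q) = Z/2Z (cyclic of order 2)

x^2 - 47 is irreducible over Q since 47 is not a rational square. The splitting field Q(sqrt(47)) has degree 2 over Q, and its unique nontrivial automorphism is sqrt(47) ↦ -sqrt(47). Hence Gal(Q(sqrt(47))/Q) = Z/2Z.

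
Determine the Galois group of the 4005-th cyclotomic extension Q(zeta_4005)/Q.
|Gal(Q(zeta_4005)/Q)| = phi(4005) = 2112; group ≅ (Z/4005Z)^* ≅ Z/4Z × Z/6Z × Z/88Z

The n-th cyclotomic polynomial Φ_4005(x) is the minimal polynomial of zeta_4005 over Q and has degree phi(4005) = 2112. So Q(zeta_4005) is a degree-2112 Galois extension with Galois group (Z/4005Z)^*. By CRT, (Z/4005Z)^* ≅ (Z/9Z)^* × (Z/5Z)^* × (Z/89Z)^*. Each prime-power unit group is (Z/9Z)^* ≅ Z/6Z; (Z/5Z)^* ≅ Z/4Z; (Z/89Z)^* ≅ Z/88Z. Hence Gal(Q(zeta_4005)/Q) ≅ Z/4Z × Z/6Z × Z/88Z.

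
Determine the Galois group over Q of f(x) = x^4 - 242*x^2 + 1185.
Gal(K/Q) = V_4 (Klein four-group, Z/2Z × Z/2Z)

f factors as (x^2 - 237)(x^2 - 5), so the splitting field is K = Q(sqrt(237), sqrt(5)). The elements 237, 5, 1185 are all non-squares in Q, so sqrt(237) and sqrt(5) generate independent quadratic extensions. Thus [K:Q] = 4 and Gal(K/Q) is generated by the two order-2 automorphisms sqrt(237) ↦ -sqrt(237) and sqrt(5) ↦ -sqrt(5), giving V_4.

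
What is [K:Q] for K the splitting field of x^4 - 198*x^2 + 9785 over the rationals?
[K:Q] = 4

f factors as (x^2 - 103)(x^2 - 95); the splitting field is K = Q(sqrt(103), sqrt(95)). Since 103, 95, and 9785 are all non-squares in Q, the three subfields Q(sqrt(103)), Q(sqrt(95)), Q(sqrt(9785)) are distinct degree-2 extensions, so [K:Q] = 4 (Klein four Galois group).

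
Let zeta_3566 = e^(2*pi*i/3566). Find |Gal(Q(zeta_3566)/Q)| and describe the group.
|Gal(Q(zeta_3566)/Q)| = phi(3566) = 1782; group ≅ (Z/3566Z)^* ≅ Z/1782Z

The n-th cyclotomic polynomial Φ_3566(x) is the minimal polynomial of zeta_3566 over Q and has degree phi(3566) = 1782. So Q(zeta_3566) is a degree-1782 Galois extension with Galois group (Z/3566Z)^*. By CRT, (Z/3566Z)^* ≅ (Z/2Z)^* × (Z/1783Z)^*. Each prime-power unit group is (Z/2Z)^* ≅ trivial group (order 1); (Z/1783Z)^* ≅ Z/1782Z. Hence Gal(Q(zeta_3566)/Q) ≅ Z/1782Z.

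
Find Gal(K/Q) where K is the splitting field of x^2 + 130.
Gal(K/Q) = Z/2Z (cyclic of order 2)

x^2 + 130 is irreducible over Q since -130 is not a rational square. The splitting field Q(sqrt(-130)) has degree 2 over Q, and its unique nontrivial automorphism is sqrt(-130) ↦ -sqrt(-130). Hence Gal(Q(sqrt(-130))/Q) = Z/2Z.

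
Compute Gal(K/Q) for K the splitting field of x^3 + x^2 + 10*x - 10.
Gal(K/Q) = S_3 (symmetric group of order 6)

Compute the discriminant of x^3 + (1)*x^2 + (10)*x + (-10): Δ = -8360. Since Δ is not a rational square, the Galois group is not contained in A_3; it must be the full S_3 (irreducibility of the cubic rules out anything smaller).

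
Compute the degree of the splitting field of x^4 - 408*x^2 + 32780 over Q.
[K:Q] = 4

f factors as (x^2 - 298)(x^2 - 110); the splitting field is K = Q(sqrt(298), sqrt(110)). Since 298, 110, and 32780 are all non-squares in Q, the three subfields Q(sqrt(298)), Q(sqrt(110)), Q(sqrt(32780)) are distinct degree-2 extensions, so [K:Q] = 4 (Klein four Galois group).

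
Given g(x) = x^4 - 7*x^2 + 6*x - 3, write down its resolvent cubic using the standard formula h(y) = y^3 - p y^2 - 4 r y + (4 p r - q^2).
h(y) = y^3 + 7*y^2 + 12*y + 48

Identify coefficients: p = -7, q = 6, r = -3.
Plug into h(y) = y^3 - p y^2 - 4 r y + (4 p r - q^2):
  h(y) = y^3 - (-7) y^2 - 4*(-3) y + (4*(-7)*(-3) - (6)^2)
       = y^3 + (7) y^2 + (12) y + (48).
Simplifying: h(y) = y^3 + 7*y^2 + 12*y + 48.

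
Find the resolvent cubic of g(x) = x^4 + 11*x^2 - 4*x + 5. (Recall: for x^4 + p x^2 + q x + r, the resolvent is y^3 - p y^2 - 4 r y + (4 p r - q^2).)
h(y) = y^3 - 11*y^2 - 20*y + 204

Identify coefficients: p = 11, q = -4, r = 5.
Plug into h(y) = y^3 - p y^2 - 4 r y + (4 p r - q^2):
  h(y) = y^3 - (11) y^2 - 4*(5) y + (4*(11)*(5) - (-4)^2)
       = y^3 + (-11) y^2 + (-20) y + (204).
Simplifying: h(y) = y^3 - 11*y^2 - 20*y + 204.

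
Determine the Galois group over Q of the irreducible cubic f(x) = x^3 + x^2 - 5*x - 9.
Gal(K/Q) = S_3 (symmetric group of order 6)

Compute the discriminant of x^3 + (1)*x^2 + (-5)*x + (-9): Δ = -816. Since Δ is not a rational square, the Galois group is not contained in A_3; it must be the full S_3 (irreducibility of the cubic rules out anything smaller).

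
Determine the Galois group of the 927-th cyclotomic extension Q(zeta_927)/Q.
|Gal(Q(zeta_927)/Q)| = phi(927) = 612; group ≅ (Z/927Z)^* ≅ Z/6Z × Z/102Z

The n-th cyclotomic polynomial Φ_927(x) is the minimal polynomial of zeta_927 over Q and has degree phi(927) = 612. So Q(zeta_927) is a degree-612 Galois extension with Galois group (Z/927Z)^*. By CRT, (Z/927Z)^* ≅ (Z/9Z)^* × (Z/103Z)^*. Each prime-power unit group is (Z/9Z)^* ≅ Z/6Z; (Z/103Z)^* ≅ Z/102Z. Hence Gal(Q(zeta_927)/Q) ≅ Z/6Z × Z/102Z.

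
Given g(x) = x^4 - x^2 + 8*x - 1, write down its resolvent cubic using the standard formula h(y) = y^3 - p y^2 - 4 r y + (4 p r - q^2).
h(y) = y^3 + y^2 + 4*y - 60

Identify coefficients: p = -1, q = 8, r = -1.
Plug into h(y) = y^3 - p y^2 - 4 r y + (4 p r - q^2):
  h(y) = y^3 - (-1) y^2 - 4*(-1) y + (4*(-1)*(-1) - (8)^2)
       = y^3 + (1) y^2 + (4) y + (-60).
Simplifying: h(y) = y^3 + y^2 + 4*y - 60.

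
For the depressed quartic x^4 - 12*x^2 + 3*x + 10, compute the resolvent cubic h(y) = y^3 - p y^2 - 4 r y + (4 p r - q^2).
h(y) = y^3 + 12*y^2 - 40*y - 489

Identify coefficients: p = -12, q = 3, r = 10.
Plug into h(y) = y^3 - p y^2 - 4 r y + (4 p r - q^2):
  h(y) = y^3 - (-12) y^2 - 4*(10) y + (4*(-12)*(10) - (3)^2)
       = y^3 + (12) y^2 + (-40) y + (-489).
Simplifying: h(y) = y^3 + 12*y^2 - 40*y - 489.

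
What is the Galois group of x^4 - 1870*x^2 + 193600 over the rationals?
Gal(K/Q) = Z/2Z (cyclic of order 2)

f factors as (x^2 - 110)(x^2 - 1760), so the splitting field is K = Q(sqrt(110), sqrt(1760)). The squarefree part of 110 is 110 and the squarefree part of 1760 is also 110, so sqrt(110) and sqrt(1760) are both rational multiples of sqrt(110). Hence Q(sqrt(110)) = Q(sqrt(1760)) = Q(sqrt(110)), and the splitting field collapses to a single degree-2 extension with Galois group Z/2Z.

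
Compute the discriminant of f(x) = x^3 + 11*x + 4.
Δ = -5756

For a depressed cubic x^3 + p x + q the discriminant is Δ = -4 p^3 - 27 q^2 = -4*(11)^3 - 27*(4)^2 = -5324 - 432 = -5756.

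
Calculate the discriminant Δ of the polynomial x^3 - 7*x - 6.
Δ = 400

For x^3 + a x^2 + b x + c the discriminant is Δ = 18 a b c - 4 a^3 c + a^2 b^2 - 4 b^3 - 27 c^2.
Plug a = 0, b = -7, c = -6:
  18*(0)*(-7)*(-6) - 4*(0)^3*(-6) + (0)^2*(-7)^2 - 4*(-7)^3 - 27*(-6)^2
  = 0 + (0) + 0 + (1372) + (-972)
  = 400.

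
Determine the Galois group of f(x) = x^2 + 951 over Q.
Gal(K/Q) = Z/2Z (cyclic of order 2)

x^2 + 951 is irreducible over Q since -951 is not a rational square. The splitting field Q(sqrt(-951)) has degree 2 over Q, and its unique nontrivial automorphism is sqrt(-951) ↦ -sqrt(-951). Hence Gal(Q(sqrt(-951))/Q) = Z/2Z.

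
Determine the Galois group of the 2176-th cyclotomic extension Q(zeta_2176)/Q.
|Gal(Q(zeta_2176)/Q)| = phi(2176) = 1024; group ≅ (Z/2176Z)^* ≅ Z/2Z × Z/16Z × Z/32Z

The n-th cyclotomic polynomial Φ_2176(x) is the minimal polynomial of zeta_2176 over Q and has degree phi(2176) = 1024. So Q(zeta_2176) is a degree-1024 Galois extension with Galois group (Z/2176Z)^*. By CRT, (Z/2176Z)^* ≅ (Z/128Z)^* × (Z/17Z)^*. Each prime-power unit group is (Z/128Z)^* ≅ Z/2Z × Z/32Z; (Z/17Z)^* ≅ Z/16Z. Hence Gal(Q(zeta_2176)/Q) ≅ Z/2Z × Z/16Z × Z/32Z.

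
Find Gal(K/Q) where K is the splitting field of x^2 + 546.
Gal(K/Q) = Z/2Z (cyclic of order 2)

x^2 + 546 is irreducible over Q since -546 is not a rational square. The splitting field Q(sqrt(-546)) has degree 2 over Q, and its unique nontrivial automorphism is sqrt(-546) ↦ -sqrt(-546). Hence Gal(Q(sqrt(-546))/Q) = Z/2Z.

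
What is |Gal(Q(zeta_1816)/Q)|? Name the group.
|Gal(Q(zeta_1816)/Q)| = phi(1816) = 904; group ≅ (Z/1816Z)^* ≅ Z/2Z × Z/2Z × Z/226Z

The n-th cyclotomic polynomial Φ_1816(x) is the minimal polynomial of zeta_1816 over Q and has degree phi(1816) = 904. So Q(zeta_1816) is a degree-904 Galois extension with Galois group (Z/1816Z)^*. By CRT, (Z/1816Z)^* ≅ (Z/8Z)^* × (Z/227Z)^*. Each prime-power unit group is (Z/8Z)^* ≅ Z/2Z × Z/2Z; (Z/227Z)^* ≅ Z/226Z. Hence Gal(Q(zeta_1816)/Q) ≅ Z/2Z × Z/2Z × Z/226Z.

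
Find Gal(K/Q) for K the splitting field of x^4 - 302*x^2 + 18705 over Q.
Gal(K/Q) = V_4 (Klein four-group, Z/2Z × Z/2Z)

f factors as (x^2 - 87)(x^2 - 215), so the splitting field is K = Q(sqrt(87), sqrt(215)). The elements 87, 215, 18705 are all non-squares in Q, so sqrt(87) and sqrt(215) generate independent quadratic extensions. Thus [K:Q] = 4 and Gal(K/Q) is generated by the two order-2 automorphisms sqrt(87) ↦ -sqrt(87) and sqrt(215) ↦ -sqrt(215), giving V_4.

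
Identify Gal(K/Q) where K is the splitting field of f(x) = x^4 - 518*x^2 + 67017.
Gal(K/Q) = V_4 (Klein four-group, Z/2Z × Z/2Z)

f factors as (x^2 - 251)(x^2 - 267), so the splitting field is K = Q(sqrt(251), sqrt(267)). The elements 251, 267, 67017 are all non-squares in Q, so sqrt(251) and sqrt(267) generate independent quadratic extensions. Thus [K:Q] = 4 and Gal(K/Q) is generated by the two order-2 automorphisms sqrt(251) ↦ -sqrt(251) and sqrt(267) ↦ -sqrt(267), giving V_4.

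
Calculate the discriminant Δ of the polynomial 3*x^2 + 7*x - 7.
Δ = 133

For a quadratic a x^2 + b x + c the discriminant is Δ = b^2 - 4ac = (7)^2 - 4*(3)*(-7) = 49 - (-84) = 133.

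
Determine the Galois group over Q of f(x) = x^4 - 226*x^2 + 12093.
Gal(K/Q) = V_4 (Klein four-group, Z/2Z × Z/2Z)

f factors as (x^2 - 139)(x^2 - 87), so the splitting field is K = Q(sqrt(139), sqrt(87)). The elements 139, 87, 12093 are all non-squares in Q, so sqrt(139) and sqrt(87) generate independent quadratic extensions. Thus [K:Q] = 4 and Gal(K/Q) is generated by the two order-2 automorphisms sqrt(139) ↦ -sqrt(139) and sqrt(87) ↦ -sqrt(87), giving V_4.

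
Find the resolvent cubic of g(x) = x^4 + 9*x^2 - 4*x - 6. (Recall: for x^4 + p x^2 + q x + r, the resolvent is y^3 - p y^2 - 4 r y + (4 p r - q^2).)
h(y) = y^3 - 9*y^2 + 24*y - 232

Identify coefficients: p = 9, q = -4, r = -6.
Plug into h(y) = y^3 - p y^2 - 4 r y + (4 p r - q^2):
  h(y) = y^3 - (9) y^2 - 4*(-6) y + (4*(9)*(-6) - (-4)^2)
       = y^3 + (-9) y^2 + (24) y + (-232).
Simplifying: h(y) = y^3 - 9*y^2 + 24*y - 232.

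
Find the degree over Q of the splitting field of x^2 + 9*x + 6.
[K:Q] = 2

The discriminant of x^2 + (9)*x + (6) is b^2 - 4c = 81 - (24) = 57. Since 57 is not a perfect square in Q, the polynomial is irreducible over Q. Its two roots generate a degree-2 extension, so [K:Q] = 2.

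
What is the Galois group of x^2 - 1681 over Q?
Gal(K/Q) = trivial group (order 1)

x^2 - 1681 factors as (x - 41)(x + 41) over Q, so its splitting field is Q itself and the Galois group is trivial.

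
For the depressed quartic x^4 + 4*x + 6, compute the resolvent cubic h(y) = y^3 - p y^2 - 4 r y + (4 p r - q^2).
h(y) = y^3 - 24*y - 16

Identify coefficients: p = 0, q = 4, r = 6.
Plug into h(y) = y^3 - p y^2 - 4 r y + (4 p r - q^2):
  h(y) = y^3 - (0) y^2 - 4*(6) y + (4*(0)*(6) - (4)^2)
       = y^3 + (0) y^2 + (-24) y + (-16).
Simplifying: h(y) = y^3 - 24*y - 16.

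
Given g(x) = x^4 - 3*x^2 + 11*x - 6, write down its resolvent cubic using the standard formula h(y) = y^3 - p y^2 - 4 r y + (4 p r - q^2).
h(y) = y^3 + 3*y^2 + 24*y - 49

Identify coefficients: p = -3, q = 11, r = -6.
Plug into h(y) = y^3 - p y^2 - 4 r y + (4 p r - q^2):
  h(y) = y^3 - (-3) y^2 - 4*(-6) y + (4*(-3)*(-6) - (11)^2)
       = y^3 + (3) y^2 + (24) y + (-49).
Simplifying: h(y) = y^3 + 3*y^2 + 24*y - 49.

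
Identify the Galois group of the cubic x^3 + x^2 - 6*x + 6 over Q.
Gal(K/Q) = S_3 (symmetric group of order 6)

Compute the discriminant of x^3 + (1)*x^2 + (-6)*x + (6): Δ = -744. Since Δ is not a rational square, the Galois group is not contained in A_3; it must be the full S_3 (irreducibility of the cubic rules out anything smaller).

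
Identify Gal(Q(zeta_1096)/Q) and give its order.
|Gal(Q(zeta_1096)/Q)| = phi(1096) = 544; group ≅ (Z/1096Z)^* ≅ Z/2Z × Z/2Z × Z/136Z

The n-th cyclotomic polynomial Φ_1096(x) is the minimal polynomial of zeta_1096 over Q and has degree phi(1096) = 544. So Q(zeta_1096) is a degree-544 Galois extension with Galois group (Z/1096Z)^*. By CRT, (Z/1096Z)^* ≅ (Z/8Z)^* × (Z/137Z)^*. Each prime-power unit group is (Z/8Z)^* ≅ Z/2Z × Z/2Z; (Z/137Z)^* ≅ Z/136Z. Hence Gal(Q(zeta_1096)/Q) ≅ Z/2Z × Z/2Z × Z/136Z.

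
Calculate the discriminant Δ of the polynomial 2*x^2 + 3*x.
Δ = 9

For a quadratic a x^2 + b x + c the discriminant is Δ = b^2 - 4ac = (3)^2 - 4*(2)*(0) = 9 - (0) = 9.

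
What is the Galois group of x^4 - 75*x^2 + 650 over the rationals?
Gal(K/Q) = V_4 (Klein four-group, Z/2Z × Z/2Z)

f factors as (x^2 - 65)(x^2 - 10), so the splitting field is K = Q(sqrt(65), sqrt(10)). The elements 65, 10, 650 are all non-squares in Q, so sqrt(65) and sqrt(10) generate independent quadratic extensions. Thus [K:Q] = 4 and Gal(K/Q) is generated by the two order-2 automorphisms sqrt(65) ↦ -sqrt(65) and sqrt(10) ↦ -sqrt(10), giving V_4.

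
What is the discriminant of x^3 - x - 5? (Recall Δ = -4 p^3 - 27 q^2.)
Δ = -671

For a depressed cubic x^3 + p x + q the discriminant is Δ = -4 p^3 - 27 q^2 = -4*(-1)^3 - 27*(-5)^2 = 4 - 675 = -671.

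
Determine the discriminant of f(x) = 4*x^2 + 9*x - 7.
Δ = 193

For a quadratic a x^2 + b x + c the discriminant is Δ = b^2 - 4ac = (9)^2 - 4*(4)*(-7) = 81 - (-112) = 193.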